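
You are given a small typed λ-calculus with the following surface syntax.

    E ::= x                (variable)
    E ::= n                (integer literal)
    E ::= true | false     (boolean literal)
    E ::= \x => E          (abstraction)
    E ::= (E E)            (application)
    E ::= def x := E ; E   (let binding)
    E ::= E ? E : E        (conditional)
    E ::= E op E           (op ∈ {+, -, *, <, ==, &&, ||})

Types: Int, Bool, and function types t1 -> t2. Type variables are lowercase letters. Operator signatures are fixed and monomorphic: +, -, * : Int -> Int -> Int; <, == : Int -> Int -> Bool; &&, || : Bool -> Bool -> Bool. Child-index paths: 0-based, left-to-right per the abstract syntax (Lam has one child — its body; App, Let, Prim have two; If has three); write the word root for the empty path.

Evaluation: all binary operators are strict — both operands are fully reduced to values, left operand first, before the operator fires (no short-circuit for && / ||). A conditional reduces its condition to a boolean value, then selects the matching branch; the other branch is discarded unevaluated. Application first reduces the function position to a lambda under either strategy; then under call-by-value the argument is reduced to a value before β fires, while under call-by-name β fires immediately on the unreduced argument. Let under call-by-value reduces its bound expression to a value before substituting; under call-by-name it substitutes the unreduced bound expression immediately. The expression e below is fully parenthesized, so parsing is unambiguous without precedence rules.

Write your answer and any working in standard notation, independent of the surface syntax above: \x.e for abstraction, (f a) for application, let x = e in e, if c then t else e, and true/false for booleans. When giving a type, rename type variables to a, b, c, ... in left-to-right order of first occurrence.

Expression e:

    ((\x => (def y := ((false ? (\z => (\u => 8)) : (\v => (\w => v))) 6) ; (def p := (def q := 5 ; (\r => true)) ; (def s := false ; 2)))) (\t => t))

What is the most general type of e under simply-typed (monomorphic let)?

Derivation:
  unify Bool ~ Bool
\u._ : c -> Int
\z._ : b -> c -> Int
v : d
\w._ : e -> d
\v._ : d -> e -> d
  unify b -> c -> Int ~ d -> e -> d
  unify b ~ d
  unify c -> Int ~ e -> d
  unify c ~ e
  unify Int ~ d
  unify Int -> e -> Int ~ Int -> f
  unify Int ~ Int
  unify e -> Int ~ f
_ _ : e -> Int
let y : e -> Int
let q : Int
\r._ : g -> Bool
let p : g -> Bool
let s : Bool
\x._ : a -> Int
t : h
\t._ : h -> h
  unify a -> Int ~ (h -> h) -> i
  unify a ~ h -> h
  unify Int ~ i
_ _ : Int

Answer: Int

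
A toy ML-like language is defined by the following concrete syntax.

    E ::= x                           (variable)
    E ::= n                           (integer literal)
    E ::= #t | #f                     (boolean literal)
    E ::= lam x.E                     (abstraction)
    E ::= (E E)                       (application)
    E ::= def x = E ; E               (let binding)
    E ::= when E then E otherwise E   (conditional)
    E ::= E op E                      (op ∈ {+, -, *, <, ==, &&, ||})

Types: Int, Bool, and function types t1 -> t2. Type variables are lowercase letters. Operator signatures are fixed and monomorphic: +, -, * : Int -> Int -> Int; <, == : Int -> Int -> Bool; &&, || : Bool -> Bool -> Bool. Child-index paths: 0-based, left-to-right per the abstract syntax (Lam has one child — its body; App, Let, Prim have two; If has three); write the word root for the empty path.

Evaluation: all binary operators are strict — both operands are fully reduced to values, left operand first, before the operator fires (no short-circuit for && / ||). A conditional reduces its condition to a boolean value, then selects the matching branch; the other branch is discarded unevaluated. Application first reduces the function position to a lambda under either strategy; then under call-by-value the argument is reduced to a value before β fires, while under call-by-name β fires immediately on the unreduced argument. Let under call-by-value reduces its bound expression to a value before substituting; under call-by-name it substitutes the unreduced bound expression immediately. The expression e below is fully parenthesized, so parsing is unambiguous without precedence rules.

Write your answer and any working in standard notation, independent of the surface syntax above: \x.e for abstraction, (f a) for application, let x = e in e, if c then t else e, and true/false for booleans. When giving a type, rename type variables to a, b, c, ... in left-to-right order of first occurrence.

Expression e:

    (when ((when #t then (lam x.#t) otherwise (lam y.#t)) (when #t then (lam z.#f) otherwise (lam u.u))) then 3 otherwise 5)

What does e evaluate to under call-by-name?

Answer: 3

Derivation:
step 0: (if ((if true then (\x.true) else (\y.true)) (if true then (\z.false) else (\u.u))) then 3 else 5)
step 1: [if@0.0] (if ((\x.true) (if true then (\z.false) else (\u.u))) then 3 else 5)
step 2: [beta@0] (if true then 3 else 5)
step 3: [if@root] 3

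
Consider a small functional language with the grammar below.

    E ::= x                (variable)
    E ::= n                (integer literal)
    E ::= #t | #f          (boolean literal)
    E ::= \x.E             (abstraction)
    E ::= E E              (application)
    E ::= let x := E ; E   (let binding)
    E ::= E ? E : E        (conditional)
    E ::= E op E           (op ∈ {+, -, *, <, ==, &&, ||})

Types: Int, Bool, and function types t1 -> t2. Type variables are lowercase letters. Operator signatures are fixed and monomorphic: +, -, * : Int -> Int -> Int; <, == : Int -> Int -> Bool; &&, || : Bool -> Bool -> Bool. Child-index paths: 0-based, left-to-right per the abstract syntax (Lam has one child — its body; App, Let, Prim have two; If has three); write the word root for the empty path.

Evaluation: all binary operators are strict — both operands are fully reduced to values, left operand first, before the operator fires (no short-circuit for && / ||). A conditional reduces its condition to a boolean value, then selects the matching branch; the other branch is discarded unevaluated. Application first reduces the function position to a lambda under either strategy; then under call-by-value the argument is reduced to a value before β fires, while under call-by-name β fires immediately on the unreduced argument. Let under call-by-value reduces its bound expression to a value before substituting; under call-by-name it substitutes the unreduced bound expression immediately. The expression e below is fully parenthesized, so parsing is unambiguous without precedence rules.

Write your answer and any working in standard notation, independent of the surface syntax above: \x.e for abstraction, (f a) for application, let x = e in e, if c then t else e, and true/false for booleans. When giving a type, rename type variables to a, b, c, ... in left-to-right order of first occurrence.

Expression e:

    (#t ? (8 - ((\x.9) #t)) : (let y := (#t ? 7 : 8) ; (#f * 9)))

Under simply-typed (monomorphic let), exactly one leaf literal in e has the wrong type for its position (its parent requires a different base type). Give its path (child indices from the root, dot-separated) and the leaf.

Trace:
  unify Bool ~ Bool
  unify Int ~ Int
\x._ : a -> Int
  unify a -> Int ~ Bool -> b
  unify a ~ Bool
  unify Int ~ b
_ _ : Int
  unify Int ~ Int
  unify Bool ~ Bool
  unify Int ~ Int
let y : Int
  unify Bool ~ Int
  FAIL: mismatch Bool ~ Int

Answer: 2.1.0 : false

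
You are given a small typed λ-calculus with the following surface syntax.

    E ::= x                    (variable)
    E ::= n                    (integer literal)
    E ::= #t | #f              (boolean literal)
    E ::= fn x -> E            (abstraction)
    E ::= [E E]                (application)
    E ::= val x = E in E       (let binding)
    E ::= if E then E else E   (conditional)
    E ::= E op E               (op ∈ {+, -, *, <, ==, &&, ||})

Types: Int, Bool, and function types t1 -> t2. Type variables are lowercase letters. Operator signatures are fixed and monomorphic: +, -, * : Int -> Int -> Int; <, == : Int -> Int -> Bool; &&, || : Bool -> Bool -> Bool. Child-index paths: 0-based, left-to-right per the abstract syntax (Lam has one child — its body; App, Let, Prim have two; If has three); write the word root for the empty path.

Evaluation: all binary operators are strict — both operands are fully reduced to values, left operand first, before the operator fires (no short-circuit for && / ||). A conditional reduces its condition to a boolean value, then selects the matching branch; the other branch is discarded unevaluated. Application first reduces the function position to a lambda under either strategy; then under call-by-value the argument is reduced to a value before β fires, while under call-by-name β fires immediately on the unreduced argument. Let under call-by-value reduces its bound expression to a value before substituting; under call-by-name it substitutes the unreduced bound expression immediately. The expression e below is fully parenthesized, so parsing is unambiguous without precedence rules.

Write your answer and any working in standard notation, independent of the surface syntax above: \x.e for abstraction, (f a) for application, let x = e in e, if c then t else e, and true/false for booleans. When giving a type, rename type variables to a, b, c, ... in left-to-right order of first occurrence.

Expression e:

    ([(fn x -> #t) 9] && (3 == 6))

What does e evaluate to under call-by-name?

Trace:
step 0: (((\x.true) 9) && (3 == 6))
step 1: [beta@0] (true && (3 == 6))
step 2: [delta@1] (true && false)
step 3: [delta@root] false

Answer: false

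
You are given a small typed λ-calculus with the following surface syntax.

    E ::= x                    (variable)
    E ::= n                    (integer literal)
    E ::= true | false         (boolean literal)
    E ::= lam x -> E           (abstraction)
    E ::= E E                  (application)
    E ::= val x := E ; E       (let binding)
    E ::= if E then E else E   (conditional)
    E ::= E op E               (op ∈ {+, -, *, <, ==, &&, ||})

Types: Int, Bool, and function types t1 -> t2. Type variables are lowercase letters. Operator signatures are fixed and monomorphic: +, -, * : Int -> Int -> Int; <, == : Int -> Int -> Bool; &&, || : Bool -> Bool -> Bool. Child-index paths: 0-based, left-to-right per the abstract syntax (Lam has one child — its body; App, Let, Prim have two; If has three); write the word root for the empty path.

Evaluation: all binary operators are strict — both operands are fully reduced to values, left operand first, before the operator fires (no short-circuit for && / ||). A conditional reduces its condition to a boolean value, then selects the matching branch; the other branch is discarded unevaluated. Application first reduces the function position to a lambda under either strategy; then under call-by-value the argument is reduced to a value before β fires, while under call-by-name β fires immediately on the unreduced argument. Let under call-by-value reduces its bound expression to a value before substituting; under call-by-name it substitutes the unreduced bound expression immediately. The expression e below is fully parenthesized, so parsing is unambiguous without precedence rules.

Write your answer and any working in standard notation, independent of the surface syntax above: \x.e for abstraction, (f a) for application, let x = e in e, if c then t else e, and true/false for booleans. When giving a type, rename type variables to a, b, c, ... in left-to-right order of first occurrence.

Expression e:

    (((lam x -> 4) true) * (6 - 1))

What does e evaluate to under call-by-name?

Answer: 20

Working:
step 0: (((\x.4) true) * (6 - 1))
step 1: [beta@0] (4 * (6 - 1))
step 2: [delta@1] (4 * 5)
step 3: [delta@root] 20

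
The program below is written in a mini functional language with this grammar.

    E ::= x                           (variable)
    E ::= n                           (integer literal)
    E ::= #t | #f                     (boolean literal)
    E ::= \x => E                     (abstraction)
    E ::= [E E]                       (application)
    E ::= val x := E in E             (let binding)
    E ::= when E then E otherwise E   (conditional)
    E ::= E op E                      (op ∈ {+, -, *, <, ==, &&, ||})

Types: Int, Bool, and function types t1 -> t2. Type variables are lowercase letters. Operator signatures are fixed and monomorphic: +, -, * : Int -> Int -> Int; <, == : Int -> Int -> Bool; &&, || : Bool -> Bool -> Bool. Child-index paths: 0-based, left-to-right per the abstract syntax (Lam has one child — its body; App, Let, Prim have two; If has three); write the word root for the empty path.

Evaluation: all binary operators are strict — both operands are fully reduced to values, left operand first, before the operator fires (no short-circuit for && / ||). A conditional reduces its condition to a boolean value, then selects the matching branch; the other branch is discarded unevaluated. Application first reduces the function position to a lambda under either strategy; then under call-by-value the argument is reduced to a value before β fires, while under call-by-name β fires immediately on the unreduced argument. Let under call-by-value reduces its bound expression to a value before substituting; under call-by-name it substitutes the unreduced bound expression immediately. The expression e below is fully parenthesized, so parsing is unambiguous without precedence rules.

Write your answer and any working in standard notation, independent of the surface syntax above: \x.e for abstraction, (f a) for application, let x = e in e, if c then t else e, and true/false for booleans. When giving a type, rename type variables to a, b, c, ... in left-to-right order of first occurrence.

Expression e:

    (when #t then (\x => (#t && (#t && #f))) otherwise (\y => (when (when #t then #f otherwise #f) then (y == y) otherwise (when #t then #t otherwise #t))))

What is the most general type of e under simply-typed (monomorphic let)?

Derivation:
  unify Bool ~ Bool
  unify Bool ~ Bool
  unify Bool ~ Bool
  unify Bool ~ Bool
  unify Bool ~ Bool
\x._ : a -> Bool
  unify Bool ~ Bool
  unify Bool ~ Bool
  unify Bool ~ Bool
y : b
  unify b ~ Int
y : Int
  unify Int ~ Int
  unify Bool ~ Bool
  unify Bool ~ Bool
  unify Bool ~ Bool
\y._ : Int -> Bool
  unify a -> Bool ~ Int -> Bool
  unify a ~ Int
  unify Bool ~ Bool

Answer: Int -> Bool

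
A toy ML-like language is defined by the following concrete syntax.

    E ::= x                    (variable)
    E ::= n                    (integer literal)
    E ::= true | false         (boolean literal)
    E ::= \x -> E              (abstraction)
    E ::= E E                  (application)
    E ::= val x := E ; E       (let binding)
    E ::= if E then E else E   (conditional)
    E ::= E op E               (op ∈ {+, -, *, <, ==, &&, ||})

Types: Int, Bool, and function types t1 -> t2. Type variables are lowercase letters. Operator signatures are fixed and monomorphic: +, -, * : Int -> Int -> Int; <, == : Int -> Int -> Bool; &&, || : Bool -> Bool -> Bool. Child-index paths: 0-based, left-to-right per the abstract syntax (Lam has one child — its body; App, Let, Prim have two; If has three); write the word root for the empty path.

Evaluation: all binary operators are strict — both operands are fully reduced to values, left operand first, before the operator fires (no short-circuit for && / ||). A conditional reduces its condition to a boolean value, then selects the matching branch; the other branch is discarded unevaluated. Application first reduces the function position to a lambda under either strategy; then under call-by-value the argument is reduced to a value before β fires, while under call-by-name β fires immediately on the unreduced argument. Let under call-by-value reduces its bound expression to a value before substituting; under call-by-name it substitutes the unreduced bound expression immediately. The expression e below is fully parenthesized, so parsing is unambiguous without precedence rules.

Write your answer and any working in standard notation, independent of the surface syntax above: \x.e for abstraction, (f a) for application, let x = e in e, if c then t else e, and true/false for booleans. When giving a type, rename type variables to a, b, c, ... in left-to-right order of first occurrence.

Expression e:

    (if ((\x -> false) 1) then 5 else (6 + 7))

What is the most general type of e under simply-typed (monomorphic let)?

Answer: Int

Working:
\x._ : a -> Bool
  unify a -> Bool ~ Int -> b
  unify a ~ Int
  unify Bool ~ b
_ _ : Bool
  unify Bool ~ Bool
  unify Int ~ Int
  unify Int ~ Int
  unify Int ~ Int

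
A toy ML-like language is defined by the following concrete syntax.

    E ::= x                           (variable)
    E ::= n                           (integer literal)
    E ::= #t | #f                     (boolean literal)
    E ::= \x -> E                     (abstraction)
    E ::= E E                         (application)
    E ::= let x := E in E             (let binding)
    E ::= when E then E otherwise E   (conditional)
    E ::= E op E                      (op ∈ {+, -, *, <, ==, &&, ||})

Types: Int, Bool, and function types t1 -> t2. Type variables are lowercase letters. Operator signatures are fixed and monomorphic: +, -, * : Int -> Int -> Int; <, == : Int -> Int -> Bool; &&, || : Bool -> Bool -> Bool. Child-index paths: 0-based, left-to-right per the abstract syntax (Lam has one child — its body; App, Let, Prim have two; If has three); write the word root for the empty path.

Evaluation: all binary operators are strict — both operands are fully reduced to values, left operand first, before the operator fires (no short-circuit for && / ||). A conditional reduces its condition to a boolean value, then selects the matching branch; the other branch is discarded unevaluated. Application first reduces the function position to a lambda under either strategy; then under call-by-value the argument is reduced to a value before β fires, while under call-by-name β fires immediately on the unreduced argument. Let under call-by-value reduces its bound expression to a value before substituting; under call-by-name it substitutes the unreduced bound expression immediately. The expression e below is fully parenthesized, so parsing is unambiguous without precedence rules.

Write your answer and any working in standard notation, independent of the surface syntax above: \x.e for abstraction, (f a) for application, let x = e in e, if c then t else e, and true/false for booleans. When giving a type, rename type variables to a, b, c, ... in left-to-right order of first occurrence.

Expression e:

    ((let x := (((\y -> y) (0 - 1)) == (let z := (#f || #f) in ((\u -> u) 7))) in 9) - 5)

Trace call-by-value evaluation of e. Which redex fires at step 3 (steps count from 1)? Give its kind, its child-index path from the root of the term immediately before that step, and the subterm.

Trace:
step 0: ((let x = (((\y.y) (0 - 1)) == (let z = (false || false) in ((\u.u) 7))) in 9) - 5)
step 1: [delta@0.0.0.1] ((let x = (((\y.y) -1) == (let z = (false || false) in ((\u.u) 7))) in 9) - 5)
step 2: [beta@0.0.0] ((let x = (-1 == (let z = (false || false) in ((\u.u) 7))) in 9) - 5)
step 3: [delta@0.0.1.0] ((let x = (-1 == (let z = false in ((\u.u) 7))) in 9) - 5)

Answer: delta at 0.0.1.0 : (false || false)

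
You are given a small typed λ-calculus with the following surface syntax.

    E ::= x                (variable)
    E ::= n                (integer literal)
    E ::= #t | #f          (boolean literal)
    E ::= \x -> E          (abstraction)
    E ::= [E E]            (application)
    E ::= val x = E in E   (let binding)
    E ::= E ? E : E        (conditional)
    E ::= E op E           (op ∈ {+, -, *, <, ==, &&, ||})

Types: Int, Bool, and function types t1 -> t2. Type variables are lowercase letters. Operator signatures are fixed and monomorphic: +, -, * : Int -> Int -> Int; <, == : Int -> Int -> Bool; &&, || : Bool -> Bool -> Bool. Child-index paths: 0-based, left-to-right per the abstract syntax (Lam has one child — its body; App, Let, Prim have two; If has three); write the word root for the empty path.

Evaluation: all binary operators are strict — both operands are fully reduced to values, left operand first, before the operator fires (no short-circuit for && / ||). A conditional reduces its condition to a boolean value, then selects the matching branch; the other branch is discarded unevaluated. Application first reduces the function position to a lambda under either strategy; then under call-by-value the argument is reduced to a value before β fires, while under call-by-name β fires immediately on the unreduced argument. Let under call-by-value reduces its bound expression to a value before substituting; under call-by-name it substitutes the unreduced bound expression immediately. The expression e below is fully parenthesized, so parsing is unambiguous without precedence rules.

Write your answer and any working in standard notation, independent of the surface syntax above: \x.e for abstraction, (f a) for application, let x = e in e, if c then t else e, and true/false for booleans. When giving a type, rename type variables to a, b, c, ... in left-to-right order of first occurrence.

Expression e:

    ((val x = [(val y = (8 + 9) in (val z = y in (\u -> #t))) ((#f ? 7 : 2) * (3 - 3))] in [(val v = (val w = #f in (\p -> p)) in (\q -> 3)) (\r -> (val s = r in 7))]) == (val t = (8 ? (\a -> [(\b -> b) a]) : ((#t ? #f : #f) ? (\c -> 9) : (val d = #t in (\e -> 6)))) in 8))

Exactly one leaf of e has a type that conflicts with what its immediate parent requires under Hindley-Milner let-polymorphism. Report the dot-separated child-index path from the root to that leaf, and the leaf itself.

Answer: 1.0.0 : 8

Working:
  unify Int ~ Int
  unify Int ~ Int
let y : Int
y : Int
let z : Int
\u._ : a -> Bool
  unify Bool ~ Bool
  unify Int ~ Int
  unify Int ~ Int
  unify Int ~ Int
  unify Int ~ Int
  unify Int ~ Int
  unify a -> Bool ~ Int -> b
  unify a ~ Int
  unify Bool ~ b
_ _ : Bool
let x : Bool
let w : Bool
p : c
\p._ : c -> c
let v : forall. c -> c
\q._ : d -> Int
r : e
let s : e
\r._ : e -> Int
  unify d -> Int ~ (e -> Int) -> f
  unify d ~ e -> Int
  unify Int ~ f
_ _ : Int
  unify Int ~ Int
  unify Int ~ Bool
  FAIL: mismatch Int ~ Bool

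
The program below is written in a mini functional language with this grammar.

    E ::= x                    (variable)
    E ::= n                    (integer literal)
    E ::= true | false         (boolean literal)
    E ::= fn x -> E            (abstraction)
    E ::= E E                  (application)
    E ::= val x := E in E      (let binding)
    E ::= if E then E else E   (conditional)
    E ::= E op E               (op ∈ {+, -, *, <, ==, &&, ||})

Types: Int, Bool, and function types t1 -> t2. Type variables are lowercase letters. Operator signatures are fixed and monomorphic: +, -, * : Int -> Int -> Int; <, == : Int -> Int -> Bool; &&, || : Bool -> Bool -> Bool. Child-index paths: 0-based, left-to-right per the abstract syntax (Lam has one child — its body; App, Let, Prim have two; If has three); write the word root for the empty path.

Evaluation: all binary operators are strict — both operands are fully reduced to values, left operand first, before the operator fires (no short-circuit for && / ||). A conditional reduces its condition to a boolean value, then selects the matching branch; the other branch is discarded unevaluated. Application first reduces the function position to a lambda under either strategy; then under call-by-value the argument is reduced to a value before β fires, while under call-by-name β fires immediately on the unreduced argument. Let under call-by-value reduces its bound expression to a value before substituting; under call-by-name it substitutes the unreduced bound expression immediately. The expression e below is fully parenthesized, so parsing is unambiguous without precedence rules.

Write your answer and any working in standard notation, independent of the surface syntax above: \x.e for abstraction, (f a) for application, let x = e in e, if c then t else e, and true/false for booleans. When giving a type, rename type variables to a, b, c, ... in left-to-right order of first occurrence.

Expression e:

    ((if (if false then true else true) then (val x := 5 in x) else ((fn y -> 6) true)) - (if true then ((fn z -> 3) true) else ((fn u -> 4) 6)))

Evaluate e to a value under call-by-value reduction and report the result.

Answer: 2

Trace:
step 0: ((if (if false then true else true) then (let x = 5 in x) else ((\y.6) true)) - (if true then ((\z.3) true) else ((\u.4) 6)))
step 1: [if@0.0] ((if true then (let x = 5 in x) else ((\y.6) true)) - (if true then ((\z.3) true) else ((\u.4) 6)))
step 2: [if@0] ((let x = 5 in x) - (if true then ((\z.3) true) else ((\u.4) 6)))
step 3: [let@0] (5 - (if true then ((\z.3) true) else ((\u.4) 6)))
step 4: [if@1] (5 - ((\z.3) true))
step 5: [beta@1] (5 - 3)
step 6: [delta@root] 2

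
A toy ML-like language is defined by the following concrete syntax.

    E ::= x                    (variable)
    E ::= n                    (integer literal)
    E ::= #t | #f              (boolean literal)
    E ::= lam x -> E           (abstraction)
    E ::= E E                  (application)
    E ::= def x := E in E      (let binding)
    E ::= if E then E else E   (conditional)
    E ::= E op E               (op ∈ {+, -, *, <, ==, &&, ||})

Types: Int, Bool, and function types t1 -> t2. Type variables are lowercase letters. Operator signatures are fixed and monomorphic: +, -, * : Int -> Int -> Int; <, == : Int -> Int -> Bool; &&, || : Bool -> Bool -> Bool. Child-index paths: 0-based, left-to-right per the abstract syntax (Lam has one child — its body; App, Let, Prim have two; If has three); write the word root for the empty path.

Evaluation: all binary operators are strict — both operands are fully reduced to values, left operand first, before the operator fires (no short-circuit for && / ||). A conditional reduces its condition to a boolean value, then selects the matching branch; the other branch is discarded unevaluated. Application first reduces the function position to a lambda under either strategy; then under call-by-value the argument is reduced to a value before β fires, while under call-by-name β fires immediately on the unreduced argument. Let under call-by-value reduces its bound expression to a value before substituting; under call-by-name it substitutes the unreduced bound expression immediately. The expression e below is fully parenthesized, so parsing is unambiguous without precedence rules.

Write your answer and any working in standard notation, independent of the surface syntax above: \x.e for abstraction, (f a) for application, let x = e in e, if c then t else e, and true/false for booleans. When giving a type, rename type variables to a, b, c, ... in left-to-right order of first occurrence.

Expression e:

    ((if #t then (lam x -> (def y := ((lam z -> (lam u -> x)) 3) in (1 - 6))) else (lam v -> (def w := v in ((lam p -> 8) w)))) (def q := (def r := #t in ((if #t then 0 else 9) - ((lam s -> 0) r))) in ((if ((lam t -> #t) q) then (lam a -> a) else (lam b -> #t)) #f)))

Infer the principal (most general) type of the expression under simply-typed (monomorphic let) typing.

Working:
  unify Bool ~ Bool
x : a
\u._ : c -> a
\z._ : b -> c -> a
  unify b -> c -> a ~ Int -> d
  unify b ~ Int
  unify c -> a ~ d
_ _ : c -> a
let y : c -> a
  unify Int ~ Int
  unify Int ~ Int
\x._ : a -> Int
v : e
let w : e
\p._ : f -> Int
w : e
  unify f -> Int ~ e -> g
  unify f ~ e
  unify Int ~ g
_ _ : Int
\v._ : e -> Int
  unify a -> Int ~ e -> Int
  unify a ~ e
  unify Int ~ Int
let r : Bool
  unify Bool ~ Bool
  unify Int ~ Int
  unify Int ~ Int
\s._ : h -> Int
r : Bool
  unify h -> Int ~ Bool -> i
  unify h ~ Bool
  unify Int ~ i
_ _ : Int
  unify Int ~ Int
let q : Int
\t._ : j -> Bool
q : Int
  unify j -> Bool ~ Int -> k
  unify j ~ Int
  unify Bool ~ k
_ _ : Bool
  unify Bool ~ Bool
a : l
\a._ : l -> l
\b._ : m -> Bool
  unify l -> l ~ m -> Bool
  unify l ~ m
  unify m ~ Bool
  unify Bool -> Bool ~ Bool -> n
  unify Bool ~ Bool
  unify Bool ~ n
_ _ : Bool
  unify e -> Int ~ Bool -> o
  unify e ~ Bool
  unify Int ~ o
_ _ : Int

Answer: Int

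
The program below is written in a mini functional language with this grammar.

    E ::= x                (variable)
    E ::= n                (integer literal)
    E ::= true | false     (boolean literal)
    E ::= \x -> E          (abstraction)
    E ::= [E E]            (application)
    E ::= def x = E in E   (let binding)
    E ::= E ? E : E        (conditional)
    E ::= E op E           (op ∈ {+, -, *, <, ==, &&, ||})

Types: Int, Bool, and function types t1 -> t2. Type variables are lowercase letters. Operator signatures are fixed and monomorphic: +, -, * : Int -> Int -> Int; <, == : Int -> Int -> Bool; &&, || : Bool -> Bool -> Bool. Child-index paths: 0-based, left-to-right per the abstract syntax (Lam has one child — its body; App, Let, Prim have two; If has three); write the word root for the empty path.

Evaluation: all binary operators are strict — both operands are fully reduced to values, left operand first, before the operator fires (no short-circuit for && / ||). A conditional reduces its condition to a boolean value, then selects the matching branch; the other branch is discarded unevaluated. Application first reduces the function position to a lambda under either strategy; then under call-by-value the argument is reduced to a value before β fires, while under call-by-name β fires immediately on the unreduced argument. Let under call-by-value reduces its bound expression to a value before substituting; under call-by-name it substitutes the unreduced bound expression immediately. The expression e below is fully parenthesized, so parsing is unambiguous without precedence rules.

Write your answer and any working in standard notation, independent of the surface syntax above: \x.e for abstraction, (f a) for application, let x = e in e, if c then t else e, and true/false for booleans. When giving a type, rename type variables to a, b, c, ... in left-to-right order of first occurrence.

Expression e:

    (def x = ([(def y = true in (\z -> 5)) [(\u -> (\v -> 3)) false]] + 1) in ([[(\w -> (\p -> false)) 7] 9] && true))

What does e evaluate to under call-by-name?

Answer: false

Derivation:
step 0: (let x = (((let y = true in (\z.5)) ((\u.(\v.3)) false)) + 1) in ((((\w.(\p.false)) 7) 9) && true))
step 1: [let@root] ((((\w.(\p.false)) 7) 9) && true)
step 2: [beta@0.0] (((\p.false) 9) && true)
step 3: [beta@0] (false && true)
step 4: [delta@root] false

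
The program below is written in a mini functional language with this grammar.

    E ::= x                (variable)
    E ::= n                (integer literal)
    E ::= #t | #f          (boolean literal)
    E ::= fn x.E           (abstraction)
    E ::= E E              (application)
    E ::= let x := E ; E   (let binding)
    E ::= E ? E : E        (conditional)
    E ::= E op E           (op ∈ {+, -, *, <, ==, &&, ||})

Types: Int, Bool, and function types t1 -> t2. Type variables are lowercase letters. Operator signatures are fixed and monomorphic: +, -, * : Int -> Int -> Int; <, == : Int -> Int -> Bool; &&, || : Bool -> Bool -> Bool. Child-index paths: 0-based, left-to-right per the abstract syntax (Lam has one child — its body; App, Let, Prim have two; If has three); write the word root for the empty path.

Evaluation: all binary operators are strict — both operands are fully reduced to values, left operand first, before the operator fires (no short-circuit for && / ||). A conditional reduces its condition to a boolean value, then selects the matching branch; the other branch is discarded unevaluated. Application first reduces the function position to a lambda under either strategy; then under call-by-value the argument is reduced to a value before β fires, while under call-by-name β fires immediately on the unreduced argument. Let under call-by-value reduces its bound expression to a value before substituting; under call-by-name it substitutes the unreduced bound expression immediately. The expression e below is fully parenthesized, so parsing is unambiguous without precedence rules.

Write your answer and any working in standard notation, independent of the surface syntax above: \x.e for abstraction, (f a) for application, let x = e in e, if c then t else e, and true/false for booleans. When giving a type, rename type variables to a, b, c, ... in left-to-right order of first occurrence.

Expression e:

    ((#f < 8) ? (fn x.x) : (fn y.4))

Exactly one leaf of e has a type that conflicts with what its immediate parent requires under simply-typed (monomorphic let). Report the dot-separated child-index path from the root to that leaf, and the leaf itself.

Answer: 0.0 : false

Derivation:
  unify Bool ~ Int
  FAIL: mismatch Bool ~ Int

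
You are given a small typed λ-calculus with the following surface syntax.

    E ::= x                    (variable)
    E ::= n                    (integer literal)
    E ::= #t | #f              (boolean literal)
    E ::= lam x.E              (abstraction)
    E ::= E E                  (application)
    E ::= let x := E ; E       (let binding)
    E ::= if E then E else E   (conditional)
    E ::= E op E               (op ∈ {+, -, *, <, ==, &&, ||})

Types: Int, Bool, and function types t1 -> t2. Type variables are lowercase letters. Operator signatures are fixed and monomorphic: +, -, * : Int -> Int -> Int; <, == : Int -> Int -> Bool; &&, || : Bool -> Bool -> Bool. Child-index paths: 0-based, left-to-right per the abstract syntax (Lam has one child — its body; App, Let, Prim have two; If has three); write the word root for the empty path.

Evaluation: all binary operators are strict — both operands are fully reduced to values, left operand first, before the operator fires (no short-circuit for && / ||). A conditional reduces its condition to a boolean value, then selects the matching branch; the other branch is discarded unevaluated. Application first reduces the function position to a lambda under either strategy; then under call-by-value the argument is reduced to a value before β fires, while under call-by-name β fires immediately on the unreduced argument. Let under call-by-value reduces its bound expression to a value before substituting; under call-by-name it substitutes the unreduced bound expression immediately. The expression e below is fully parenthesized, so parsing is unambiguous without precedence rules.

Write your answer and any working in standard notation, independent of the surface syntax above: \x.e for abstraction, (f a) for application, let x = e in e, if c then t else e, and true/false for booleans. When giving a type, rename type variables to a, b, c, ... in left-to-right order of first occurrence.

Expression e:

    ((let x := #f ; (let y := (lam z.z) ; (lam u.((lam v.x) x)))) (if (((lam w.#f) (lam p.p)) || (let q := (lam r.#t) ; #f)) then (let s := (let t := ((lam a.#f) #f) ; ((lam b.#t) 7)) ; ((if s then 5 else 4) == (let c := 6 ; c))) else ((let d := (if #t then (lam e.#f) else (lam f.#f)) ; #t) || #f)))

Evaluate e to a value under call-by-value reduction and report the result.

Answer: false

Derivation:
step 0: ((let x = false in (let y = (\z.z) in (\u.((\v.x) x)))) (if (((\w.false) (\p.p)) || (let q = (\r.true) in false)) then (let s = (let t = ((\a.false) false) in ((\b.true) 7)) in ((if s then 5 else 4) == (let c = 6 in c))) else ((let d = (if true then (\e.false) else (\f.false)) in true) || false)))
step 1: [let@0] ((let y = (\z.z) in (\u.((\v.false) false))) (if (((\w.false) (\p.p)) || (let q = (\r.true) in false)) then (let s = (let t = ((\a.false) false) in ((\b.true) 7)) in ((if s then 5 else 4) == (let c = 6 in c))) else ((let d = (if true then (\e.false) else (\f.false)) in true) || false)))
step 2: [let@0] ((\u.((\v.false) false)) (if (((\w.false) (\p.p)) || (let q = (\r.true) in false)) then (let s = (let t = ((\a.false) false) in ((\b.true) 7)) in ((if s then 5 else 4) == (let c = 6 in c))) else ((let d = (if true then (\e.false) else (\f.false)) in true) || false)))
step 3: [beta@1.0.0] ((\u.((\v.false) false)) (if (false || (let q = (\r.true) in false)) then (let s = (let t = ((\a.false) false) in ((\b.true) 7)) in ((if s then 5 else 4) == (let c = 6 in c))) else ((let d = (if true then (\e.false) else (\f.false)) in true) || false)))
step 4: [let@1.0.1] ((\u.((\v.false) false)) (if (false || false) then (let s = (let t = ((\a.false) false) in ((\b.true) 7)) in ((if s then 5 else 4) == (let c = 6 in c))) else ((let d = (if true then (\e.false) else (\f.false)) in true) || false)))
step 5: [delta@1.0] ((\u.((\v.false) false)) (if false then (let s = (let t = ((\a.false) false) in ((\b.true) 7)) in ((if s then 5 else 4) == (let c = 6 in c))) else ((let d = (if true then (\e.false) else (\f.false)) in true) || false)))
step 6: [if@1] ((\u.((\v.false) false)) ((let d = (if true then (\e.false) else (\f.false)) in true) || false))
step 7: [if@1.0.0] ((\u.((\v.false) false)) ((let d = (\e.false) in true) || false))
step 8: [let@1.0] ((\u.((\v.false) false)) (true || false))
step 9: [delta@1] ((\u.((\v.false) false)) true)
step 10: [beta@root] ((\v.false) false)
step 11: [beta@root] false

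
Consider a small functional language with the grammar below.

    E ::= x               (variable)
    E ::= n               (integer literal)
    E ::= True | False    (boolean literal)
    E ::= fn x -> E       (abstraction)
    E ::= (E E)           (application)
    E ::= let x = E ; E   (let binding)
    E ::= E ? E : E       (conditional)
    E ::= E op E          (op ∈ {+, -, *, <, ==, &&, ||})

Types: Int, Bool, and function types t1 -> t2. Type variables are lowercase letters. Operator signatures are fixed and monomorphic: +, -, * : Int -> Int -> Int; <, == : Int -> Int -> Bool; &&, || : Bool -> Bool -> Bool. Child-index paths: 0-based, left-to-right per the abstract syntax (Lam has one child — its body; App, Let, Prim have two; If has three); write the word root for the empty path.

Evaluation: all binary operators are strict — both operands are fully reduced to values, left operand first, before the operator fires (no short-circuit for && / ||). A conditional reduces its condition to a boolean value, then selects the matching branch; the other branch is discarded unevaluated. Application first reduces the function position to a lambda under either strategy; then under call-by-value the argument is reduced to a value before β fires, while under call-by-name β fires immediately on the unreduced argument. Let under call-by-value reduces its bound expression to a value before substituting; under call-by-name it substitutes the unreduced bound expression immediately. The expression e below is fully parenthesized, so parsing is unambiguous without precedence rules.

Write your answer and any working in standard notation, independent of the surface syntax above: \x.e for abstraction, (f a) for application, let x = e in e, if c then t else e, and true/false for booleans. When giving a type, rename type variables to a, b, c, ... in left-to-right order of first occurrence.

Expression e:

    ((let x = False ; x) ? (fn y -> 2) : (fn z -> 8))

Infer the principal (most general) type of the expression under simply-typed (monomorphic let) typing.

Answer: a -> Int

Derivation:
let x : Bool
x : Bool
  unify Bool ~ Bool
\y._ : a -> Int
\z._ : b -> Int
  unify a -> Int ~ b -> Int
  unify a ~ b
  unify Int ~ Int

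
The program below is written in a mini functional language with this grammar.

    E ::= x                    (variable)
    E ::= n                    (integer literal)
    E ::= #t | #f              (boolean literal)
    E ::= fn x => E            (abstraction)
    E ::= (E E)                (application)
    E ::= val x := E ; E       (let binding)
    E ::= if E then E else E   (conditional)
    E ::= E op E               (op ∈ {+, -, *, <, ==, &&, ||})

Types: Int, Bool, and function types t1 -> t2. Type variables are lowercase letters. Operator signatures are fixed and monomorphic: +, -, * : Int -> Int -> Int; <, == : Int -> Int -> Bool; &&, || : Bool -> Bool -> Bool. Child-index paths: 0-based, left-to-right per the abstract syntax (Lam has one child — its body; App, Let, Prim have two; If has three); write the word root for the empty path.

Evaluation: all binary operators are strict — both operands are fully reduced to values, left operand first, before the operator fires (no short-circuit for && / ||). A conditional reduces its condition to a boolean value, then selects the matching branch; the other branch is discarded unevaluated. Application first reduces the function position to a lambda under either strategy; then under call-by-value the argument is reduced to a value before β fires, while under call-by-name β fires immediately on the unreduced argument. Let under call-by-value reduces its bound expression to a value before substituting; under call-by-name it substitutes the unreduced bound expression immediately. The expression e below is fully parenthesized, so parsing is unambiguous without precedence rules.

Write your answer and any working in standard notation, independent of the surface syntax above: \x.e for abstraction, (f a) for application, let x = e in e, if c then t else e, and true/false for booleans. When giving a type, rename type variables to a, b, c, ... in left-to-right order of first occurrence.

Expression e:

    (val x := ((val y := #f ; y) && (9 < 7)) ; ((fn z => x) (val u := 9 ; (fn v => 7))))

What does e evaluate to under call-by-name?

Answer: false

Derivation:
step 0: (let x = ((let y = false in y) && (9 < 7)) in ((\z.x) (let u = 9 in (\v.7))))
step 1: [let@root] ((\z.((let y = false in y) && (9 < 7))) (let u = 9 in (\v.7)))
step 2: [beta@root] ((let y = false in y) && (9 < 7))
step 3: [let@0] (false && (9 < 7))
step 4: [delta@1] (false && false)
step 5: [delta@root] false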